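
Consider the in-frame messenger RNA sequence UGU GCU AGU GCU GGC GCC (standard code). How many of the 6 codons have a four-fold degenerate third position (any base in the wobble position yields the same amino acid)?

4

Codon 1 UGU (Cys): third position 2-fold.
Codon 2 GCU (Ala): third position 4-fold.
Codon 3 AGU (Ser): third position 2-fold.
Codon 4 GCU (Ala): third position 4-fold.
Codon 5 GGC (Gly): third position 4-fold.
Codon 6 GCC (Ala): third position 4-fold.
Four-fold degenerate third positions: 4.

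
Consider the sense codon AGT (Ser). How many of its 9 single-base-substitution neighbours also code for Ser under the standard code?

Position 1: none → 0 synonymous.
Position 2: none → 0 synonymous.
Position 3: AGC → 1 synonymous.
Total: 0 + 0 + 1 = 1.

1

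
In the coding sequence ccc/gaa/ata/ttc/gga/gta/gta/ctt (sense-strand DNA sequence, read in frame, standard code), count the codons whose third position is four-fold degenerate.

Codon 1 CCC (Pro): third position 4-fold.
Codon 2 GAA (Glu): third position 2-fold.
Codon 3 ATA (Ile): third position 3-fold.
Codon 4 TTC (Phe): third position 2-fold.
Codon 5 GGA (Gly): third position 4-fold.
Codon 6 GTA (Val): third position 4-fold.
Codon 7 GTA (Val): third position 4-fold.
Codon 8 CTT (Leu): third position 4-fold.
Four-fold degenerate third positions: 5.

5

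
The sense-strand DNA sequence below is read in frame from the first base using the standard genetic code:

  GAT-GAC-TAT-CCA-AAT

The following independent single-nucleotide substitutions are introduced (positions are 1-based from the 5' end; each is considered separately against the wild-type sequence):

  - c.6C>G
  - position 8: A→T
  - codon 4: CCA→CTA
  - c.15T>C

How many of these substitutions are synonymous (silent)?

Codon 2: GAC (Asp) → GAG (Glu) — missense.
Codon 3: TAT (Tyr) → TTT (Phe) — missense.
Codon 4: CCA (Pro) → CTA (Leu) — missense.
Codon 5: AAT (Asn) → AAC (Asn) — synonymous.
Synonymous: 1 of 4.

1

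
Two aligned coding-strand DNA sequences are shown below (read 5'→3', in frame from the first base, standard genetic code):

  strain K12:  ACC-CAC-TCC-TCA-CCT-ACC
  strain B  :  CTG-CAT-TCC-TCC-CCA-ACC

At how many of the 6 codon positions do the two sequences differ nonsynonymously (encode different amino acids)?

1

Codon 1: ACC Thr / CTG Leu — nonsynonymous.
Codon 2: CAC His / CAT His — synonymous.
Codon 3: TCC Ser / TCC Ser — identical.
Codon 4: TCA Ser / TCC Ser — synonymous.
Codon 5: CCT Pro / CCA Pro — synonymous.
Codon 6: ACC Thr / ACC Thr — identical.
Nonsynonymous differences: 1.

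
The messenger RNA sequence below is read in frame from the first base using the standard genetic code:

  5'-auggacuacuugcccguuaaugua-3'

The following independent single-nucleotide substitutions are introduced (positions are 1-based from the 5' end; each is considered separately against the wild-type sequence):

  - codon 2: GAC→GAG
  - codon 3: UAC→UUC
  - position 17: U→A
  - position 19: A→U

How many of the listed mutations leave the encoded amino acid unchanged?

0

Codon 2: GAC (Asp) → GAG (Glu) — missense.
Codon 3: UAC (Tyr) → UUC (Phe) — missense.
Codon 6: GUU (Val) → GAU (Asp) — missense.
Codon 7: AAU (Asn) → UAU (Tyr) — missense.
Synonymous: 0 of 4.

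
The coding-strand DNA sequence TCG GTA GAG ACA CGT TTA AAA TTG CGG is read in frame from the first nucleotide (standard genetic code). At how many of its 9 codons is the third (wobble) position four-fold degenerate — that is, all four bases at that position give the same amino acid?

5

Codon 1 TCG (Ser): third position 4-fold.
Codon 2 GTA (Val): third position 4-fold.
Codon 3 GAG (Glu): third position 2-fold.
Codon 4 ACA (Thr): third position 4-fold.
Codon 5 CGT (Arg): third position 4-fold.
Codon 6 TTA (Leu): third position 2-fold.
Codon 7 AAA (Lys): third position 2-fold.
Codon 8 TTG (Leu): third position 2-fold.
Codon 9 CGG (Arg): third position 4-fold.
Four-fold degenerate third positions: 5.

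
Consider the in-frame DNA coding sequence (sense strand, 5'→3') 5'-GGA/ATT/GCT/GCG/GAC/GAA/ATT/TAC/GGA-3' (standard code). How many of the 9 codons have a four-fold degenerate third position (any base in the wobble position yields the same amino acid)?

4

Codon 1 GGA (Gly): third position 4-fold.
Codon 2 ATT (Ile): third position 3-fold.
Codon 3 GCT (Ala): third position 4-fold.
Codon 4 GCG (Ala): third position 4-fold.
Codon 5 GAC (Asp): third position 2-fold.
Codon 6 GAA (Glu): third position 2-fold.
Codon 7 ATT (Ile): third position 3-fold.
Codon 8 TAC (Tyr): third position 2-fold.
Codon 9 GGA (Gly): third position 4-fold.
Four-fold degenerate third positions: 4.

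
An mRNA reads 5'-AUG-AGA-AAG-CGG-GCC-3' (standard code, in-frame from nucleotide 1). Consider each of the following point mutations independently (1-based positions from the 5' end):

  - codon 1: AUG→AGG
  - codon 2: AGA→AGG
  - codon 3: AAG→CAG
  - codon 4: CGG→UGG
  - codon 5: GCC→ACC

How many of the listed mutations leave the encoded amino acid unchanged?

1

Codon 1: AUG (Met) → AGG (Arg) — missense.
Codon 2: AGA (Arg) → AGG (Arg) — synonymous.
Codon 3: AAG (Lys) → CAG (Gln) — missense.
Codon 4: CGG (Arg) → UGG (Trp) — missense.
Codon 5: GCC (Ala) → ACC (Thr) — missense.
Synonymous: 1 of 5.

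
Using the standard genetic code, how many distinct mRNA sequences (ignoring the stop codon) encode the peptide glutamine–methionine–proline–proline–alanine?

Gln: 2 codons.
Met: 1 codon.
Pro: 4 codons.
Pro: 4 codons.
Ala: 4 codons.
2 × 1 × 4 × 4 × 4 = 128.

128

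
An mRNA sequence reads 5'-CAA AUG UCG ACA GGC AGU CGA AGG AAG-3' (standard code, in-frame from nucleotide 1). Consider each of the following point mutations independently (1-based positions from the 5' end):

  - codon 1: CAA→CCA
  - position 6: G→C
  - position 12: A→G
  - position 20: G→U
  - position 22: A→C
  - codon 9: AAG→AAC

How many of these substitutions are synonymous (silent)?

Codon 1: CAA (Gln) → CCA (Pro) — missense.
Codon 2: AUG (Met) → AUC (Ile) — missense.
Codon 4: ACA (Thr) → ACG (Thr) — synonymous.
Codon 7: CGA (Arg) → CUA (Leu) — missense.
Codon 8: AGG (Arg) → CGG (Arg) — synonymous.
Codon 9: AAG (Lys) → AAC (Asn) — missense.
Synonymous: 2 of 6.

2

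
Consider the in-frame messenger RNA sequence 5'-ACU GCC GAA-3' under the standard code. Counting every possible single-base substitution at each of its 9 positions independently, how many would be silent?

7

Codon 1 (ACU, Thr): 3 synonymous substitutions.
Codon 2 (GCC, Ala): 3 synonymous substitutions.
Codon 3 (GAA, Glu): 1 synonymous substitution.
Total: 3 + 3 + 1 = 7.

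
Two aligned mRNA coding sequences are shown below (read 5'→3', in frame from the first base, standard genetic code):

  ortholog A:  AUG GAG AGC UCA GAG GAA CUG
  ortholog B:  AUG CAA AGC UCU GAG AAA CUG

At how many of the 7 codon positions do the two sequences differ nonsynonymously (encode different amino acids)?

Codon 1: AUG Met / AUG Met — identical.
Codon 2: GAG Glu / CAA Gln — nonsynonymous.
Codon 3: AGC Ser / AGC Ser — identical.
Codon 4: UCA Ser / UCU Ser — synonymous.
Codon 5: GAG Glu / GAG Glu — identical.
Codon 6: GAA Glu / AAA Lys — nonsynonymous.
Codon 7: CUG Leu / CUG Leu — identical.
Nonsynonymous differences: 2.

2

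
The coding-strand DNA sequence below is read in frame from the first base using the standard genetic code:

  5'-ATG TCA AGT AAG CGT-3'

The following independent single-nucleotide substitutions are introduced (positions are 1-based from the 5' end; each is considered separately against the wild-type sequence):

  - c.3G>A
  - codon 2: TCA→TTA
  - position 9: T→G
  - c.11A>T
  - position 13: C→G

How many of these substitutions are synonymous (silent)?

Codon 1: ATG (Met) → ATA (Ile) — missense.
Codon 2: TCA (Ser) → TTA (Leu) — missense.
Codon 3: AGT (Ser) → AGG (Arg) — missense.
Codon 4: AAG (Lys) → ATG (Met) — missense.
Codon 5: CGT (Arg) → GGT (Gly) — missense.
Synonymous: 0 of 5.

0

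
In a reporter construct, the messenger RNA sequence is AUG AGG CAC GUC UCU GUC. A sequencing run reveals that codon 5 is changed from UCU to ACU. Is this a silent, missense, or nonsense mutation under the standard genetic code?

missense

Position 13 falls in codon 5: UCU → Ser.
After the substitution the codon is ACU → Thr.
Ser ≠ Thr, so this is a missense mutation.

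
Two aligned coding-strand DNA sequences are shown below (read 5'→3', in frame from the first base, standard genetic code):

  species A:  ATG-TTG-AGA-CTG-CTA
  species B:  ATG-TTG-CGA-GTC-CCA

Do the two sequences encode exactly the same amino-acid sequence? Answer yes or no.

Codon 1: ATG Met / ATG Met — identical.
Codon 2: TTG Leu / TTG Leu — identical.
Codon 3: AGA Arg / CGA Arg — synonymous.
Codon 4: CTG Leu / GTC Val — nonsynonymous.
Codon 5: CTA Leu / CCA Pro — nonsynonymous.
Nonsynonymous differences: 2 → different protein.

no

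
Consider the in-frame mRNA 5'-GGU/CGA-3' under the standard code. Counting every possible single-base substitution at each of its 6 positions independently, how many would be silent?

Codon 1 (GGU, Gly): 3 synonymous substitutions.
Codon 2 (CGA, Arg): 4 synonymous substitutions.
Total: 3 + 4 = 7.

7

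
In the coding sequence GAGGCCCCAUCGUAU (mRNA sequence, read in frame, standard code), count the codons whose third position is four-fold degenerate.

3

Codon 1 GAG (Glu): third position 2-fold.
Codon 2 GCC (Ala): third position 4-fold.
Codon 3 CCA (Pro): third position 4-fold.
Codon 4 UCG (Ser): third position 4-fold.
Codon 5 UAU (Tyr): third position 2-fold.
Four-fold degenerate third positions: 3.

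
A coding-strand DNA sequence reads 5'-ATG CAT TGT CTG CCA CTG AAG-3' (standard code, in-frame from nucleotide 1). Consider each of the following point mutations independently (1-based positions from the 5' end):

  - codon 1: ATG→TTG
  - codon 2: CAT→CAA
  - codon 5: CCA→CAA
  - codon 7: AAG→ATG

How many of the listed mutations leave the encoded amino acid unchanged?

0

Codon 1: ATG (Met) → TTG (Leu) — missense.
Codon 2: CAT (His) → CAA (Gln) — missense.
Codon 5: CCA (Pro) → CAA (Gln) — missense.
Codon 7: AAG (Lys) → ATG (Met) — missense.
Synonymous: 0 of 4.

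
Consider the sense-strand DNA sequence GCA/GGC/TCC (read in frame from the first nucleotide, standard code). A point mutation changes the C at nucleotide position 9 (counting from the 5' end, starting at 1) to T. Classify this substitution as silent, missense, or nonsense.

silent

Position 9 falls in codon 3: TCC → Ser.
After the substitution the codon is TCT → Ser.
Both encode Ser, so the change is synonymous.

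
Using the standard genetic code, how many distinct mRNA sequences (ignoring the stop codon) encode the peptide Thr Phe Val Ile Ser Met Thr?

Thr: 4 codons.
Phe: 2 codons.
Val: 4 codons.
Ile: 3 codons.
Ser: 6 codons.
Met: 1 codon.
Thr: 4 codons.
4 × 2 × 4 × 3 × 6 × 1 × 4 = 2304.

2304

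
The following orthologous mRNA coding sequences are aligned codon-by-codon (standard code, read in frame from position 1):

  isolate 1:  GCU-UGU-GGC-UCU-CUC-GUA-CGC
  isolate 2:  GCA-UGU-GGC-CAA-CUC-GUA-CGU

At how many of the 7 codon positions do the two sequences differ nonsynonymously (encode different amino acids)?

1

Codon 1: GCU Ala / GCA Ala — synonymous.
Codon 2: UGU Cys / UGU Cys — identical.
Codon 3: GGC Gly / GGC Gly — identical.
Codon 4: UCU Ser / CAA Gln — nonsynonymous.
Codon 5: CUC Leu / CUC Leu — identical.
Codon 6: GUA Val / GUA Val — identical.
Codon 7: CGC Arg / CGU Arg — synonymous.
Nonsynonymous differences: 1.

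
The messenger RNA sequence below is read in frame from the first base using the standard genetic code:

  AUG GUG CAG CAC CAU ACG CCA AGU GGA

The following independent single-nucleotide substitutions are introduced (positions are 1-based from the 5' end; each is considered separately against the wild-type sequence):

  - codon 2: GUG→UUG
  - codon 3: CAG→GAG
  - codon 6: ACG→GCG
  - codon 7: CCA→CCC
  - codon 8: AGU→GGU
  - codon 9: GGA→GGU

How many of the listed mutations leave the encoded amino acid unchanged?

2

Codon 2: GUG (Val) → UUG (Leu) — missense.
Codon 3: CAG (Gln) → GAG (Glu) — missense.
Codon 6: ACG (Thr) → GCG (Ala) — missense.
Codon 7: CCA (Pro) → CCC (Pro) — synonymous.
Codon 8: AGU (Ser) → GGU (Gly) — missense.
Codon 9: GGA (Gly) → GGU (Gly) — synonymous.
Synonymous: 2 of 6.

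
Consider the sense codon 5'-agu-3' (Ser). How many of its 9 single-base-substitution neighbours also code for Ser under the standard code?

Position 1: none → 0 synonymous.
Position 2: none → 0 synonymous.
Position 3: AGC → 1 synonymous.
Total: 0 + 0 + 1 = 1.

1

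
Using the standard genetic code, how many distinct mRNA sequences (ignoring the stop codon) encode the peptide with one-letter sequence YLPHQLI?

3456

Tyr: 2 codons.
Leu: 6 codons.
Pro: 4 codons.
His: 2 codons.
Gln: 2 codons.
Leu: 6 codons.
Ile: 3 codons.
2 × 6 × 4 × 2 × 2 × 6 × 3 = 3456.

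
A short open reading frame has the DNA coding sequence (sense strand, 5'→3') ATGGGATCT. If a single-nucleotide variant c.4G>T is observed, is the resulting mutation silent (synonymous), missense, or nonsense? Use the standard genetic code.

nonsense

Position 4 falls in codon 2: GGA → Gly.
After the substitution the codon is TGA → Stop.
The new codon is a stop codon, so this is a nonsense mutation.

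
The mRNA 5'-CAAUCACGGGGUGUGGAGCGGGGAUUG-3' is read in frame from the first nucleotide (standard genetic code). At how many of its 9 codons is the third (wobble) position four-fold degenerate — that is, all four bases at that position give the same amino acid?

6

Codon 1 CAA (Gln): third position 2-fold.
Codon 2 UCA (Ser): third position 4-fold.
Codon 3 CGG (Arg): third position 4-fold.
Codon 4 GGU (Gly): third position 4-fold.
Codon 5 GUG (Val): third position 4-fold.
Codon 6 GAG (Glu): third position 2-fold.
Codon 7 CGG (Arg): third position 4-fold.
Codon 8 GGA (Gly): third position 4-fold.
Codon 9 UUG (Leu): third position 2-fold.
Four-fold degenerate third positions: 6.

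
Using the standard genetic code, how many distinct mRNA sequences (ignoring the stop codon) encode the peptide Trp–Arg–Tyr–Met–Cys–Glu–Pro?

192

Trp: 1 codon.
Arg: 6 codons.
Tyr: 2 codons.
Met: 1 codon.
Cys: 2 codons.
Glu: 2 codons.
Pro: 4 codons.
1 × 6 × 2 × 1 × 2 × 2 × 4 = 192.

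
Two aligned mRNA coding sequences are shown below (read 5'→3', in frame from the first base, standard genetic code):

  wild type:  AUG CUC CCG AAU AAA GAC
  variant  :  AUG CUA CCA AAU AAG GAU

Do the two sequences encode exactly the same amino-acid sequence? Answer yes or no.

yes

Codon 1: AUG Met / AUG Met — identical.
Codon 2: CUC Leu / CUA Leu — synonymous.
Codon 3: CCG Pro / CCA Pro — synonymous.
Codon 4: AAU Asn / AAU Asn — identical.
Codon 5: AAA Lys / AAG Lys — synonymous.
Codon 6: GAC Asp / GAU Asp — synonymous.
Nonsynonymous differences: 0 → same protein.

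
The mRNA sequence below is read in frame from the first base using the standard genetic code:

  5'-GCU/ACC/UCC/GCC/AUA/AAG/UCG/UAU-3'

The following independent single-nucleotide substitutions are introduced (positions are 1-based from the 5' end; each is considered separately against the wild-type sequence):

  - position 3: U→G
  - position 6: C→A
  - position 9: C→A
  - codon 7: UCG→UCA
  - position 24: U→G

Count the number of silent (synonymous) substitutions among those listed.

Codon 1: GCU (Ala) → GCG (Ala) — synonymous.
Codon 2: ACC (Thr) → ACA (Thr) — synonymous.
Codon 3: UCC (Ser) → UCA (Ser) — synonymous.
Codon 7: UCG (Ser) → UCA (Ser) — synonymous.
Codon 8: UAU (Tyr) → UAG (Stop) — nonsense.
Synonymous: 4 of 5.

4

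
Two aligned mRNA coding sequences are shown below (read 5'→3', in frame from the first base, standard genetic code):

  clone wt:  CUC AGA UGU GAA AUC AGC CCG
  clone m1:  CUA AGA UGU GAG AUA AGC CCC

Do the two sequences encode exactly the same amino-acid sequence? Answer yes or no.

yes

Codon 1: CUC Leu / CUA Leu — synonymous.
Codon 2: AGA Arg / AGA Arg — identical.
Codon 3: UGU Cys / UGU Cys — identical.
Codon 4: GAA Glu / GAG Glu — synonymous.
Codon 5: AUC Ile / AUA Ile — synonymous.
Codon 6: AGC Ser / AGC Ser — identical.
Codon 7: CCG Pro / CCC Pro — synonymous.
Nonsynonymous differences: 0 → same protein.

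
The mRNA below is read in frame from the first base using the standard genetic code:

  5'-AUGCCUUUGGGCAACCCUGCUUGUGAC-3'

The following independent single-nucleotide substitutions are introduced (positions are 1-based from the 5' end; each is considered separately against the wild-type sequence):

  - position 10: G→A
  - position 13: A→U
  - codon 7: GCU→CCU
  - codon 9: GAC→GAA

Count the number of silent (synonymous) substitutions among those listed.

0

Codon 4: GGC (Gly) → AGC (Ser) — missense.
Codon 5: AAC (Asn) → UAC (Tyr) — missense.
Codon 7: GCU (Ala) → CCU (Pro) — missense.
Codon 9: GAC (Asp) → GAA (Glu) — missense.
Synonymous: 0 of 4.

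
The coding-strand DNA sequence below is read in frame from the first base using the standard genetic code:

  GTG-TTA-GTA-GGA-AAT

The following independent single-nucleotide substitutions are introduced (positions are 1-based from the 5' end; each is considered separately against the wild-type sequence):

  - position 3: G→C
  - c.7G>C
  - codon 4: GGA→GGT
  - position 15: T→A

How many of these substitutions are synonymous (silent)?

Codon 1: GTG (Val) → GTC (Val) — synonymous.
Codon 3: GTA (Val) → CTA (Leu) — missense.
Codon 4: GGA (Gly) → GGT (Gly) — synonymous.
Codon 5: AAT (Asn) → AAA (Lys) — missense.
Synonymous: 2 of 4.

2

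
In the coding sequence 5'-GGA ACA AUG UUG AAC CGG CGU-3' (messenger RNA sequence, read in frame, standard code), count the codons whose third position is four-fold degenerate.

4

Codon 1 GGA (Gly): third position 4-fold.
Codon 2 ACA (Thr): third position 4-fold.
Codon 3 AUG (Met): third position 1-fold.
Codon 4 UUG (Leu): third position 2-fold.
Codon 5 AAC (Asn): third position 2-fold.
Codon 6 CGG (Arg): third position 4-fold.
Codon 7 CGU (Arg): third position 4-fold.
Four-fold degenerate third positions: 4.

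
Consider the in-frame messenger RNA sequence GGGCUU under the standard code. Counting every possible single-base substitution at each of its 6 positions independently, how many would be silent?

6

Codon 1 (GGG, Gly): 3 synonymous substitutions.
Codon 2 (CUU, Leu): 3 synonymous substitutions.
Total: 3 + 3 = 6.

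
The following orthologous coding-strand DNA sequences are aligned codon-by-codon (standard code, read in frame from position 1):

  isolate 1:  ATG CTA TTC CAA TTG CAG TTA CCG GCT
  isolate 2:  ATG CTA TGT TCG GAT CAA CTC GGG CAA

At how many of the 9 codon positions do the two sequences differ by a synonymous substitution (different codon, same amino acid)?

2

Codon 1: ATG Met / ATG Met — identical.
Codon 2: CTA Leu / CTA Leu — identical.
Codon 3: TTC Phe / TGT Cys — nonsynonymous.
Codon 4: CAA Gln / TCG Ser — nonsynonymous.
Codon 5: TTG Leu / GAT Asp — nonsynonymous.
Codon 6: CAG Gln / CAA Gln — synonymous.
Codon 7: TTA Leu / CTC Leu — synonymous.
Codon 8: CCG Pro / GGG Gly — nonsynonymous.
Codon 9: GCT Ala / CAA Gln — nonsynonymous.
Synonymous differences: 2.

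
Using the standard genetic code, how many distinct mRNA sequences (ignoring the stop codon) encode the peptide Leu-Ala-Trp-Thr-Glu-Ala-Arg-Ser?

27648

Leu: 6 codons.
Ala: 4 codons.
Trp: 1 codon.
Thr: 4 codons.
Glu: 2 codons.
Ala: 4 codons.
Arg: 6 codons.
Ser: 6 codons.
6 × 4 × 1 × 4 × 2 × 4 × 6 × 6 = 27648.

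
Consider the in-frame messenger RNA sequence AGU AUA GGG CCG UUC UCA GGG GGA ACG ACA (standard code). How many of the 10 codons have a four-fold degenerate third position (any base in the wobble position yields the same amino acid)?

7

Codon 1 AGU (Ser): third position 2-fold.
Codon 2 AUA (Ile): third position 3-fold.
Codon 3 GGG (Gly): third position 4-fold.
Codon 4 CCG (Pro): third position 4-fold.
Codon 5 UUC (Phe): third position 2-fold.
Codon 6 UCA (Ser): third position 4-fold.
Codon 7 GGG (Gly): third position 4-fold.
Codon 8 GGA (Gly): third position 4-fold.
Codon 9 ACG (Thr): third position 4-fold.
Codon 10 ACA (Thr): third position 4-fold.
Four-fold degenerate third positions: 7.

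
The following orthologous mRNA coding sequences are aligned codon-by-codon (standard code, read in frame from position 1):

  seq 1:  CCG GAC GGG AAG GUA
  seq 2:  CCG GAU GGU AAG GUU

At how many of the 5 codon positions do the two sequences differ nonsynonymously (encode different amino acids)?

Codon 1: CCG Pro / CCG Pro — identical.
Codon 2: GAC Asp / GAU Asp — synonymous.
Codon 3: GGG Gly / GGU Gly — synonymous.
Codon 4: AAG Lys / AAG Lys — identical.
Codon 5: GUA Val / GUU Val — synonymous.
Nonsynonymous differences: 0.

0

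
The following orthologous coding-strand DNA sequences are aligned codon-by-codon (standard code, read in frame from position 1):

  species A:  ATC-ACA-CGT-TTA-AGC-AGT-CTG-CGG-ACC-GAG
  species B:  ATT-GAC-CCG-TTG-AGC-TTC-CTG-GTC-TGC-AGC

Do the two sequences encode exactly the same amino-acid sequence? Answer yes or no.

no

Codon 1: ATC Ile / ATT Ile — synonymous.
Codon 2: ACA Thr / GAC Asp — nonsynonymous.
Codon 3: CGT Arg / CCG Pro — nonsynonymous.
Codon 4: TTA Leu / TTG Leu — synonymous.
Codon 5: AGC Ser / AGC Ser — identical.
Codon 6: AGT Ser / TTC Phe — nonsynonymous.
Codon 7: CTG Leu / CTG Leu — identical.
Codon 8: CGG Arg / GTC Val — nonsynonymous.
Codon 9: ACC Thr / TGC Cys — nonsynonymous.
Codon 10: GAG Glu / AGC Ser — nonsynonymous.
Nonsynonymous differences: 6 → different protein.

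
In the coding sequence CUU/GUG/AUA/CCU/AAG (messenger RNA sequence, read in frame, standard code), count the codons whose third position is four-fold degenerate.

Codon 1 CUU (Leu): third position 4-fold.
Codon 2 GUG (Val): third position 4-fold.
Codon 3 AUA (Ile): third position 3-fold.
Codon 4 CCU (Pro): third position 4-fold.
Codon 5 AAG (Lys): third position 2-fold.
Four-fold degenerate third positions: 3.

3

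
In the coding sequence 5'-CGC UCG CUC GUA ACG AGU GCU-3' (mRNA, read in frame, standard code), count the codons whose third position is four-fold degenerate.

Codon 1 CGC (Arg): third position 4-fold.
Codon 2 UCG (Ser): third position 4-fold.
Codon 3 CUC (Leu): third position 4-fold.
Codon 4 GUA (Val): third position 4-fold.
Codon 5 ACG (Thr): third position 4-fold.
Codon 6 AGU (Ser): third position 2-fold.
Codon 7 GCU (Ala): third position 4-fold.
Four-fold degenerate third positions: 6.

6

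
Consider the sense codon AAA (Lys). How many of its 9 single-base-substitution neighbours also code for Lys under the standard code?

Position 1: none → 0 synonymous.
Position 2: none → 0 synonymous.
Position 3: AAG → 1 synonymous.
Total: 0 + 0 + 1 = 1.

1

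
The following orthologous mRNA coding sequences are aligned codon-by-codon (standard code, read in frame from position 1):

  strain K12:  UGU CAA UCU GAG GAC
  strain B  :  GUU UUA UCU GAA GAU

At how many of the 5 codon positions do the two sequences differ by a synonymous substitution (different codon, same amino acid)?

2

Codon 1: UGU Cys / GUU Val — nonsynonymous.
Codon 2: CAA Gln / UUA Leu — nonsynonymous.
Codon 3: UCU Ser / UCU Ser — identical.
Codon 4: GAG Glu / GAA Glu — synonymous.
Codon 5: GAC Asp / GAU Asp — synonymous.
Synonymous differences: 2.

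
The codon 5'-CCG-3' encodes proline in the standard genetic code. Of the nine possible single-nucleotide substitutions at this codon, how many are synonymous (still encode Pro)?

3

Position 1: none → 0 synonymous.
Position 2: none → 0 synonymous.
Position 3: CCU, CCC, CCA → 3 synonymous.
Total: 0 + 0 + 3 = 3.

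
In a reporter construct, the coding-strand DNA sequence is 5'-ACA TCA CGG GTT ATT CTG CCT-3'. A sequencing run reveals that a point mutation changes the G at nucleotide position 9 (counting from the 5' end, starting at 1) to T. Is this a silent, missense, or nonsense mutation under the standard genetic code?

Position 9 falls in codon 3: CGG → Arg.
After the substitution the codon is CGT → Arg.
Both encode Arg, so the change is synonymous.

silent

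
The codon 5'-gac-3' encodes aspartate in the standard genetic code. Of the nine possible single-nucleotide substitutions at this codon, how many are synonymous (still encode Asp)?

Position 1: none → 0 synonymous.
Position 2: none → 0 synonymous.
Position 3: GAU → 1 synonymous.
Total: 0 + 0 + 1 = 1.

1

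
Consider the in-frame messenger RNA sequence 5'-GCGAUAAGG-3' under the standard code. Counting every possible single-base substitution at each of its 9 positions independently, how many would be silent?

7

Codon 1 (GCG, Ala): 3 synonymous substitutions.
Codon 2 (AUA, Ile): 2 synonymous substitutions.
Codon 3 (AGG, Arg): 2 synonymous substitutions.
Total: 3 + 2 + 2 = 7.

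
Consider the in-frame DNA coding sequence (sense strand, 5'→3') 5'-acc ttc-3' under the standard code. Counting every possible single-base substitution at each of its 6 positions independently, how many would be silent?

Codon 1 (ACC, Thr): 3 synonymous substitutions.
Codon 2 (TTC, Phe): 1 synonymous substitution.
Total: 3 + 1 = 4.

4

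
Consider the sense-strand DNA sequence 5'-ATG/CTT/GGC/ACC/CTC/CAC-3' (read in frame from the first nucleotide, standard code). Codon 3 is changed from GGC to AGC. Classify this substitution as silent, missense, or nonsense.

missense

Position 7 falls in codon 3: GGC → Gly.
After the substitution the codon is AGC → Ser.
Gly ≠ Ser, so this is a missense mutation.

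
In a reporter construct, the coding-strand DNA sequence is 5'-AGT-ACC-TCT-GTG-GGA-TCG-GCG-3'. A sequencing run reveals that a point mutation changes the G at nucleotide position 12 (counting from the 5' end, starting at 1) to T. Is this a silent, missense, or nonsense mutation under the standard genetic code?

silent

Position 12 falls in codon 4: GTG → Val.
After the substitution the codon is GTT → Val.
Both encode Val, so the change is synonymous.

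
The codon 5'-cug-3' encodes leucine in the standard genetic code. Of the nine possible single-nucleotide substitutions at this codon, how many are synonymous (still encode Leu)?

4

Position 1: UUG → 1 synonymous.
Position 2: none → 0 synonymous.
Position 3: CUU, CUC, CUA → 3 synonymous.
Total: 1 + 0 + 3 = 4.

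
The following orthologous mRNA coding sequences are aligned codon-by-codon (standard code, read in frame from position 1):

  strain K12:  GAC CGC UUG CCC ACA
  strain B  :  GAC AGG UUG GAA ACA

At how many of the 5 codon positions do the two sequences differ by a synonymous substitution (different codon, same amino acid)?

1

Codon 1: GAC Asp / GAC Asp — identical.
Codon 2: CGC Arg / AGG Arg — synonymous.
Codon 3: UUG Leu / UUG Leu — identical.
Codon 4: CCC Pro / GAA Glu — nonsynonymous.
Codon 5: ACA Thr / ACA Thr — identical.
Synonymous differences: 1.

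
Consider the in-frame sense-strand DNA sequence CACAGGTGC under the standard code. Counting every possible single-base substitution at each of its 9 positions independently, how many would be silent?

Codon 1 (CAC, His): 1 synonymous substitution.
Codon 2 (AGG, Arg): 2 synonymous substitutions.
Codon 3 (TGC, Cys): 1 synonymous substitution.
Total: 1 + 2 + 1 = 4.

4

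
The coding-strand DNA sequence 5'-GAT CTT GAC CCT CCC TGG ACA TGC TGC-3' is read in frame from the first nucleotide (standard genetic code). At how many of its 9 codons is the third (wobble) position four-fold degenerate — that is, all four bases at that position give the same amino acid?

4

Codon 1 GAT (Asp): third position 2-fold.
Codon 2 CTT (Leu): third position 4-fold.
Codon 3 GAC (Asp): third position 2-fold.
Codon 4 CCT (Pro): third position 4-fold.
Codon 5 CCC (Pro): third position 4-fold.
Codon 6 TGG (Trp): third position 1-fold.
Codon 7 ACA (Thr): third position 4-fold.
Codon 8 TGC (Cys): third position 2-fold.
Codon 9 TGC (Cys): third position 2-fold.
Four-fold degenerate third positions: 4.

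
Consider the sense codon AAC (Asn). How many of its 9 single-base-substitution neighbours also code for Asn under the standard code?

1

Position 1: none → 0 synonymous.
Position 2: none → 0 synonymous.
Position 3: AAU → 1 synonymous.
Total: 0 + 0 + 1 = 1.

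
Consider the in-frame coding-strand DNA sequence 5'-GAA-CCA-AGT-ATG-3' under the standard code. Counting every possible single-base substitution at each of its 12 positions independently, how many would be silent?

Codon 1 (GAA, Glu): 1 synonymous substitution.
Codon 2 (CCA, Pro): 3 synonymous substitutions.
Codon 3 (AGT, Ser): 1 synonymous substitution.
Codon 4 (ATG, Met): 0 synonymous substitutions.
Total: 1 + 3 + 1 + 0 = 5.

5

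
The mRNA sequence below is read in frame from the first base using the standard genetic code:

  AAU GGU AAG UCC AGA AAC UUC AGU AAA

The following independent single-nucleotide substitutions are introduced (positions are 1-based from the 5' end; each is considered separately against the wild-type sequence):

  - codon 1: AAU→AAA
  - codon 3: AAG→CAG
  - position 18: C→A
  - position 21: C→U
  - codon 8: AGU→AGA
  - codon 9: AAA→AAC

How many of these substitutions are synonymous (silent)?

Codon 1: AAU (Asn) → AAA (Lys) — missense.
Codon 3: AAG (Lys) → CAG (Gln) — missense.
Codon 6: AAC (Asn) → AAA (Lys) — missense.
Codon 7: UUC (Phe) → UUU (Phe) — synonymous.
Codon 8: AGU (Ser) → AGA (Arg) — missense.
Codon 9: AAA (Lys) → AAC (Asn) — missense.
Synonymous: 1 of 6.

1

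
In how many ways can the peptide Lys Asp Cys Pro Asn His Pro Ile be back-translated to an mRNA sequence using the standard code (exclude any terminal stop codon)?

Lys: 2 codons.
Asp: 2 codons.
Cys: 2 codons.
Pro: 4 codons.
Asn: 2 codons.
His: 2 codons.
Pro: 4 codons.
Ile: 3 codons.
2 × 2 × 2 × 4 × 2 × 2 × 4 × 3 = 1536.

1536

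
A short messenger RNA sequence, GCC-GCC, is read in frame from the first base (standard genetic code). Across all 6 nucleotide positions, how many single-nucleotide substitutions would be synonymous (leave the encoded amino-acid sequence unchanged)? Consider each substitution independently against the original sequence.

Codon 1 (GCC, Ala): 3 synonymous substitutions.
Codon 2 (GCC, Ala): 3 synonymous substitutions.
Total: 3 + 3 = 6.

6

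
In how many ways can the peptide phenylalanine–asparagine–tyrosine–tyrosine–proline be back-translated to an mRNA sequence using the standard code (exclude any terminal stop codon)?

Phe: 2 codons.
Asn: 2 codons.
Tyr: 2 codons.
Tyr: 2 codons.
Pro: 4 codons.
2 × 2 × 2 × 2 × 4 = 64.

64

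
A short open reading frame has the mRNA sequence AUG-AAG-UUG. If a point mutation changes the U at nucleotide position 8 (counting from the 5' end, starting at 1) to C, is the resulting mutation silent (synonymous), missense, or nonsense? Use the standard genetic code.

Position 8 falls in codon 3: UUG → Leu.
After the substitution the codon is UCG → Ser.
Leu ≠ Ser, so this is a missense mutation.

missense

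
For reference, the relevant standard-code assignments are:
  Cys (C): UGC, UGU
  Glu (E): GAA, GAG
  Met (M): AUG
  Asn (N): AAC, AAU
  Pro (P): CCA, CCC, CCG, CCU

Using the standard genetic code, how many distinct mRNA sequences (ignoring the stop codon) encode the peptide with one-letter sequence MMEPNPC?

128

Met: 1 codon.
Met: 1 codon.
Glu: 2 codons.
Pro: 4 codons.
Asn: 2 codons.
Pro: 4 codons.
Cys: 2 codons.
1 × 1 × 2 × 4 × 2 × 4 × 2 = 128.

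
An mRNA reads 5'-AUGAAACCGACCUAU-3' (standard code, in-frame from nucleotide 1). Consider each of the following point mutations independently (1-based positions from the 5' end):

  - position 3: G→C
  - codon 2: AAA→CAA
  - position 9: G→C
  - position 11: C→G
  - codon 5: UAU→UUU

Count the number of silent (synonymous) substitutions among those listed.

Codon 1: AUG (Met) → AUC (Ile) — missense.
Codon 2: AAA (Lys) → CAA (Gln) — missense.
Codon 3: CCG (Pro) → CCC (Pro) — synonymous.
Codon 4: ACC (Thr) → AGC (Ser) — missense.
Codon 5: UAU (Tyr) → UUU (Phe) — missense.
Synonymous: 1 of 5.

1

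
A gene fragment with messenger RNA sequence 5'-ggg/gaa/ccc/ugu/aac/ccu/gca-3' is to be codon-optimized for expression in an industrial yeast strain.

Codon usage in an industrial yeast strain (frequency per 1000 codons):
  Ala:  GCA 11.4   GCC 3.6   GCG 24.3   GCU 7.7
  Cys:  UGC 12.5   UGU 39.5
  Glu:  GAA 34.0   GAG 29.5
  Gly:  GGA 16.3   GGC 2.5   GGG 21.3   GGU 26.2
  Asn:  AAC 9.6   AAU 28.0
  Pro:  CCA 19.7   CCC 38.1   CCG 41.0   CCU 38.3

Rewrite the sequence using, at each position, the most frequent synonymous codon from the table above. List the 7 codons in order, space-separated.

GGU GAA CCG UGU AAU CCG GCG

Codon 1 (Gly): best is GGU at 26.2.
Codon 2 (Glu): best is GAA at 34.0.
Codon 3 (Pro): best is CCG at 41.0.
Codon 4 (Cys): best is UGU at 39.5.
Codon 5 (Asn): best is AAU at 28.0.
Codon 6 (Pro): best is CCG at 41.0.
Codon 7 (Ala): best is GCG at 24.3.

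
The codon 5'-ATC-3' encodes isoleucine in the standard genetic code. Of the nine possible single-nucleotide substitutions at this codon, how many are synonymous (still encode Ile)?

2

Position 1: none → 0 synonymous.
Position 2: none → 0 synonymous.
Position 3: ATT, ATA → 2 synonymous.
Total: 0 + 0 + 2 = 2.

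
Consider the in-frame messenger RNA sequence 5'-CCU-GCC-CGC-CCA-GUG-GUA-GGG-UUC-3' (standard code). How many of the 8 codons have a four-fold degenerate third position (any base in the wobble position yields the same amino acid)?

Codon 1 CCU (Pro): third position 4-fold.
Codon 2 GCC (Ala): third position 4-fold.
Codon 3 CGC (Arg): third position 4-fold.
Codon 4 CCA (Pro): third position 4-fold.
Codon 5 GUG (Val): third position 4-fold.
Codon 6 GUA (Val): third position 4-fold.
Codon 7 GGG (Gly): third position 4-fold.
Codon 8 UUC (Phe): third position 2-fold.
Four-fold degenerate third positions: 7.

7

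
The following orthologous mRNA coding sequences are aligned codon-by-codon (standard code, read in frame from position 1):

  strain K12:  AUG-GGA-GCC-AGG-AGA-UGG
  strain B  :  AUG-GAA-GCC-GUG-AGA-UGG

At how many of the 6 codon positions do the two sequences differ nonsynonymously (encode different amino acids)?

Codon 1: AUG Met / AUG Met — identical.
Codon 2: GGA Gly / GAA Glu — nonsynonymous.
Codon 3: GCC Ala / GCC Ala — identical.
Codon 4: AGG Arg / GUG Val — nonsynonymous.
Codon 5: AGA Arg / AGA Arg — identical.
Codon 6: UGG Trp / UGG Trp — identical.
Nonsynonymous differences: 2.

2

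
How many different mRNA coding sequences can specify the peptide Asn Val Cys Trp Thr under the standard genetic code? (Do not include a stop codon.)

Asn: 2 codons.
Val: 4 codons.
Cys: 2 codons.
Trp: 1 codon.
Thr: 4 codons.
2 × 4 × 2 × 1 × 4 = 64.

64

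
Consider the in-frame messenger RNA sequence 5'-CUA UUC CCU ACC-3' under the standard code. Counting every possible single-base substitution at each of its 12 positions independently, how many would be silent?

Codon 1 (CUA, Leu): 4 synonymous substitutions.
Codon 2 (UUC, Phe): 1 synonymous substitution.
Codon 3 (CCU, Pro): 3 synonymous substitutions.
Codon 4 (ACC, Thr): 3 synonymous substitutions.
Total: 4 + 1 + 3 + 3 = 11.

11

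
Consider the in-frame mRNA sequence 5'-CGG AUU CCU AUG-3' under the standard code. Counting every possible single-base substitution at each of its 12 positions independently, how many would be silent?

9

Codon 1 (CGG, Arg): 4 synonymous substitutions.
Codon 2 (AUU, Ile): 2 synonymous substitutions.
Codon 3 (CCU, Pro): 3 synonymous substitutions.
Codon 4 (AUG, Met): 0 synonymous substitutions.
Total: 4 + 2 + 3 + 0 = 9.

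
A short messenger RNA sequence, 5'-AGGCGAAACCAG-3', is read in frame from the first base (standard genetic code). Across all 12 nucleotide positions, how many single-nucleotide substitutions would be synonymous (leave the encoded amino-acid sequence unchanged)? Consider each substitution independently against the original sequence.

Codon 1 (AGG, Arg): 2 synonymous substitutions.
Codon 2 (CGA, Arg): 4 synonymous substitutions.
Codon 3 (AAC, Asn): 1 synonymous substitution.
Codon 4 (CAG, Gln): 1 synonymous substitution.
Total: 2 + 4 + 1 + 1 = 8.

8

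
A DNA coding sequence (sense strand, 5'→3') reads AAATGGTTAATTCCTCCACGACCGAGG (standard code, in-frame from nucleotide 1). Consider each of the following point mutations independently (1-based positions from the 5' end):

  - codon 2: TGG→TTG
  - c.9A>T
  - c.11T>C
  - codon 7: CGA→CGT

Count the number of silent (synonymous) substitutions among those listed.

Codon 2: TGG (Trp) → TTG (Leu) — missense.
Codon 3: TTA (Leu) → TTT (Phe) — missense.
Codon 4: ATT (Ile) → ACT (Thr) — missense.
Codon 7: CGA (Arg) → CGT (Arg) — synonymous.
Synonymous: 1 of 4.

1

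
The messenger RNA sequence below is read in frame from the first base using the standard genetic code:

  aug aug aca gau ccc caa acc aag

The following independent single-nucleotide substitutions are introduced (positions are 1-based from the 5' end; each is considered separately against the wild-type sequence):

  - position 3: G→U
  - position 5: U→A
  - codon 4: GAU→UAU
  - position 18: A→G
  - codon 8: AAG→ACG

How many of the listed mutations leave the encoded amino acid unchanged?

1

Codon 1: AUG (Met) → AUU (Ile) — missense.
Codon 2: AUG (Met) → AAG (Lys) — missense.
Codon 4: GAU (Asp) → UAU (Tyr) — missense.
Codon 6: CAA (Gln) → CAG (Gln) — synonymous.
Codon 8: AAG (Lys) → ACG (Thr) — missense.
Synonymous: 1 of 5.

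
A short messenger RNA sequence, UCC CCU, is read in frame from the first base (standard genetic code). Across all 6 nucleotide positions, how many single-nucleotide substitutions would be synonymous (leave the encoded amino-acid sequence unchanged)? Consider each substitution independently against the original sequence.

Codon 1 (UCC, Ser): 3 synonymous substitutions.
Codon 2 (CCU, Pro): 3 synonymous substitutions.
Total: 3 + 3 = 6.

6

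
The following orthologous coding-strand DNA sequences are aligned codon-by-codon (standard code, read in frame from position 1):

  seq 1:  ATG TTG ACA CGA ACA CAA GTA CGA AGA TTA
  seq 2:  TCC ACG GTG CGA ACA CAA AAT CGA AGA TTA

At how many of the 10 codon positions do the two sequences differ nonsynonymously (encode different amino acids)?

4

Codon 1: ATG Met / TCC Ser — nonsynonymous.
Codon 2: TTG Leu / ACG Thr — nonsynonymous.
Codon 3: ACA Thr / GTG Val — nonsynonymous.
Codon 4: CGA Arg / CGA Arg — identical.
Codon 5: ACA Thr / ACA Thr — identical.
Codon 6: CAA Gln / CAA Gln — identical.
Codon 7: GTA Val / AAT Asn — nonsynonymous.
Codon 8: CGA Arg / CGA Arg — identical.
Codon 9: AGA Arg / AGA Arg — identical.
Codon 10: TTA Leu / TTA Leu — identical.
Nonsynonymous differences: 4.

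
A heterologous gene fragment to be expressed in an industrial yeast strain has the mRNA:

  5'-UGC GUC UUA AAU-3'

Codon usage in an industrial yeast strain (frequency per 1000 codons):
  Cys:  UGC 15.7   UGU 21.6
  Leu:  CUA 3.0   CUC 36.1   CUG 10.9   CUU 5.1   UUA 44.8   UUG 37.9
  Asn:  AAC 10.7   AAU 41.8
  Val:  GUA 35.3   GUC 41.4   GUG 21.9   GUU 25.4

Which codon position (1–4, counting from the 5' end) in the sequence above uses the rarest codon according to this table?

1

Codon 1 UGC (Cys): 15.7 per 1000.
Codon 2 GUC (Val): 41.4 per 1000.
Codon 3 UUA (Leu): 44.8 per 1000.
Codon 4 AAU (Asn): 41.8 per 1000.
Lowest frequency is 15.7 at codon 1.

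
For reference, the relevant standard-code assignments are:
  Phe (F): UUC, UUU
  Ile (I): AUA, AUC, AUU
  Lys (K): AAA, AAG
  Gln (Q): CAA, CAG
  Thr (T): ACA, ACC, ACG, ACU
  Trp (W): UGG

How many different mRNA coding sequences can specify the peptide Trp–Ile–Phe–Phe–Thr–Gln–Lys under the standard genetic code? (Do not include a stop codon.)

Trp: 1 codon.
Ile: 3 codons.
Phe: 2 codons.
Phe: 2 codons.
Thr: 4 codons.
Gln: 2 codons.
Lys: 2 codons.
1 × 3 × 2 × 2 × 4 × 2 × 2 = 192.

192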